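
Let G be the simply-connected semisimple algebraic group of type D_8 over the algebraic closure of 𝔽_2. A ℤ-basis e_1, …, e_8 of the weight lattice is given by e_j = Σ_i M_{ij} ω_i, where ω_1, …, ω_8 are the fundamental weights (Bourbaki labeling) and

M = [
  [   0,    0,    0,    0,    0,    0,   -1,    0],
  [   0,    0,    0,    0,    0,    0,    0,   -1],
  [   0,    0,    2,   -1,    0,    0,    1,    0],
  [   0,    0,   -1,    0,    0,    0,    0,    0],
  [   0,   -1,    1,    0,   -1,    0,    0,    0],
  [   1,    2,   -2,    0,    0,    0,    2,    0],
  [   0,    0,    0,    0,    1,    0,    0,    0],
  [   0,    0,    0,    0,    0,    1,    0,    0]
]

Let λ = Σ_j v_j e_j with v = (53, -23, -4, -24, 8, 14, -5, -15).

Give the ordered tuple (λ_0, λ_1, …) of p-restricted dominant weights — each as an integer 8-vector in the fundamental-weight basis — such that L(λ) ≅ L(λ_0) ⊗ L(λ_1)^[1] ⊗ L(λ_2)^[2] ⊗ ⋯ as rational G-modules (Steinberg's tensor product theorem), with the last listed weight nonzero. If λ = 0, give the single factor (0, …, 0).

Compute c_i = Σ_j M_{ij} v_j with v = (53, -23, -4, -24, 8, 14, -5, -15):
  c_1 = 0*53 + 0*-23 + 0*-4 + 0*-24 + 0*8 + 0*14 + -1*-5 + 0*-15 = 5
  c_2 = 0*53 + 0*-23 + 0*-4 + 0*-24 + 0*8 + 0*14 + 0*-5 + -1*-15 = 15
  c_3 = 0*53 + 0*-23 + 2*-4 + -1*-24 + 0*8 + 0*14 + 1*-5 + 0*-15 = 11
  c_4 = 0*53 + 0*-23 + -1*-4 + 0*-24 + 0*8 + 0*14 + 0*-5 + 0*-15 = 4
  c_5 = 0*53 + -1*-23 + 1*-4 + 0*-24 + -1*8 + 0*14 + 0*-5 + 0*-15 = 11
  c_6 = 1*53 + 2*-23 + -2*-4 + 0*-24 + 0*8 + 0*14 + 2*-5 + 0*-15 = 5
  c_7 = 0*53 + 0*-23 + 0*-4 + 0*-24 + 1*8 + 0*14 + 0*-5 + 0*-15 = 8
  c_8 = 0*53 + 0*-23 + 0*-4 + 0*-24 + 0*8 + 1*14 + 0*-5 + 0*-15 = 14
Base-2 expansion of each c_i:
  c_1 = 5 = 1·2^0 + 0·2^1 + 1·2^2
  c_2 = 15 = 1·2^0 + 1·2^1 + 1·2^2 + 1·2^3
  c_3 = 11 = 1·2^0 + 1·2^1 + 0·2^2 + 1·2^3
  c_4 = 4 = 0·2^0 + 0·2^1 + 1·2^2
  c_5 = 11 = 1·2^0 + 1·2^1 + 0·2^2 + 1·2^3
  c_6 = 5 = 1·2^0 + 0·2^1 + 1·2^2
  c_7 = 8 = 0·2^0 + 0·2^1 + 0·2^2 + 1·2^3
  c_8 = 14 = 0·2^0 + 1·2^1 + 1·2^2 + 1·2^3
p-restricted factor λ_0 = (1, 1, 1, 0, 1, 1, 0, 0)
p-restricted factor λ_1 = (0, 1, 1, 0, 1, 0, 0, 1)
p-restricted factor λ_2 = (1, 1, 0, 1, 0, 1, 0, 1)
p-restricted factor λ_3 = (0, 1, 1, 0, 1, 0, 1, 1)

((1, 1, 1, 0, 1, 1, 0, 0), (0, 1, 1, 0, 1, 0, 0, 1), (1, 1, 0, 1, 0, 1, 0, 1), (0, 1, 1, 0, 1, 0, 1, 1))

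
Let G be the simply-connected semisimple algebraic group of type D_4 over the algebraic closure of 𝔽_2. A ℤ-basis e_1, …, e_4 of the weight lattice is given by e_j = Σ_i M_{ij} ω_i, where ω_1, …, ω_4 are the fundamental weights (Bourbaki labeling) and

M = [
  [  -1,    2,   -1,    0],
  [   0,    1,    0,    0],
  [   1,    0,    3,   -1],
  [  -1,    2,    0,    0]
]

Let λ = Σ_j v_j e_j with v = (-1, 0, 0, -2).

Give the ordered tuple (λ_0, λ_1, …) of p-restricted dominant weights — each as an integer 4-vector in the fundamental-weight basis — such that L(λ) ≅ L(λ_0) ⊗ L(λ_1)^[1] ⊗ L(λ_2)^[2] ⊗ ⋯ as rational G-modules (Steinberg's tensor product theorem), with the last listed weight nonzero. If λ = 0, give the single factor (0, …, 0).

Compute c_i = Σ_j M_{ij} v_j with v = (-1, 0, 0, -2):
  c_1 = (-1)·(-1) + 2·0 + (-1)·(0) + (0)·(-2) = 1
  c_2 = (0)·(-1) + 1·0 + 0·0 + (0)·(-2) = 0
  c_3 = (1)·(-1) + 0·0 + 3·0 + (-1)·(-2) = 1
  c_4 = (-1)·(-1) + 2·0 + 0·0 + (0)·(-2) = 1
Expand coordinatewise in base 2:
  c_1 = 1 = 1·2^0
  c_2 = 0
  c_3 = 1 = 1·2^0
  c_4 = 1 = 1·2^0
λ_0 = (1, 0, 1, 1)

((1, 0, 1, 1),)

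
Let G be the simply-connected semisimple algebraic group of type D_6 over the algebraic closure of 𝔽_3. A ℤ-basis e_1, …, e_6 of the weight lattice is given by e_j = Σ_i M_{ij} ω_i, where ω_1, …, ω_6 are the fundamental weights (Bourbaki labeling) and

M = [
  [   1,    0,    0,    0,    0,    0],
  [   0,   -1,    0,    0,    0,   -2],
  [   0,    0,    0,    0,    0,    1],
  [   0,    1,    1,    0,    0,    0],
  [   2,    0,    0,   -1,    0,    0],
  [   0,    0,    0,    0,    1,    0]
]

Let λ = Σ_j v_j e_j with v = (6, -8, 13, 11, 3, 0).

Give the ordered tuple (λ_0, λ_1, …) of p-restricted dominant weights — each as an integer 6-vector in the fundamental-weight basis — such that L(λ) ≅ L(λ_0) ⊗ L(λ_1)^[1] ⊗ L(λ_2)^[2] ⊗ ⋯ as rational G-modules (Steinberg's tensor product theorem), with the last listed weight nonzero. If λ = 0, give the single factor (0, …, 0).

In the fundamental-weight basis, λ has coordinates c = M·v (v = (6, -8, 13, 11, 3, 0)):
  c_1 = 1*6 + 0*-8 + 0*13 + 0*11 + 0*3 + 0*0 = 6
  c_2 = 0*6 + -1*-8 + 0*13 + 0*11 + 0*3 + -2*0 = 8
  c_3 = 0*6 + 0*-8 + 0*13 + 0*11 + 0*3 + 1*0 = 0
  c_4 = 0*6 + 1*-8 + 1*13 + 0*11 + 0*3 + 0*0 = 5
  c_5 = 2*6 + 0*-8 + 0*13 + -1*11 + 0*3 + 0*0 = 1
  c_6 = 0*6 + 0*-8 + 0*13 + 0*11 + 1*3 + 0*0 = 3
Base-3 expansion of each c_i:
  c_1 = 6 = 0·3^0 + 2·3^1
  c_2 = 8 = 2·3^0 + 2·3^1
  c_3 = 0
  c_4 = 5 = 2·3^0 + 1·3^1
  c_5 = 1 = 1·3^0
  c_6 = 3 = 0·3^0 + 1·3^1
p-restricted factor λ_0 = (0, 2, 0, 2, 1, 0)
p-restricted factor λ_1 = (2, 2, 0, 1, 0, 1)

((0, 2, 0, 2, 1, 0), (2, 2, 0, 1, 0, 1))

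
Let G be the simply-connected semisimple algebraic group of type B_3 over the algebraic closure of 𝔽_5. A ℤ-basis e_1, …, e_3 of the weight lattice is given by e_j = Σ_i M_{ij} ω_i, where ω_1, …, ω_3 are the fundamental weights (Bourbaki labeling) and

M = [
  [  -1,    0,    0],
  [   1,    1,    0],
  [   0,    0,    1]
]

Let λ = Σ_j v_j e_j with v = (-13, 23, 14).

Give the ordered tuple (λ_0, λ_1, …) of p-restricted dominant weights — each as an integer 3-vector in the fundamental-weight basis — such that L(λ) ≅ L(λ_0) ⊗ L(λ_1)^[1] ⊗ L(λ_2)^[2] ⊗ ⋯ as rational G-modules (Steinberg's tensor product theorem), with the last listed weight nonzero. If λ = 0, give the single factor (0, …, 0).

Converting to the ω-basis (c_i = row i of M dotted with v = (-13, 23, 14)):
  c_1 = (-1)·(-13) + 0·23 + 0·14 = 13
  c_2 = (1)·(-13) + 1·23 + 0·14 = 10
  c_3 = (0)·(-13) + 0·23 + 1·14 = 14
p = 5; digits c_i = Σ_j d_{ij}·5^j, 0 ≤ d_{ij} < 5:
  c_1 = 13 = 3·5^0 + 2·5^1
  c_2 = 10 = 0·5^0 + 2·5^1
  c_3 = 14 = 4·5^0 + 2·5^1
λ_0 = (3, 0, 4)
λ_1 = (2, 2, 2)

((3, 0, 4), (2, 2, 2))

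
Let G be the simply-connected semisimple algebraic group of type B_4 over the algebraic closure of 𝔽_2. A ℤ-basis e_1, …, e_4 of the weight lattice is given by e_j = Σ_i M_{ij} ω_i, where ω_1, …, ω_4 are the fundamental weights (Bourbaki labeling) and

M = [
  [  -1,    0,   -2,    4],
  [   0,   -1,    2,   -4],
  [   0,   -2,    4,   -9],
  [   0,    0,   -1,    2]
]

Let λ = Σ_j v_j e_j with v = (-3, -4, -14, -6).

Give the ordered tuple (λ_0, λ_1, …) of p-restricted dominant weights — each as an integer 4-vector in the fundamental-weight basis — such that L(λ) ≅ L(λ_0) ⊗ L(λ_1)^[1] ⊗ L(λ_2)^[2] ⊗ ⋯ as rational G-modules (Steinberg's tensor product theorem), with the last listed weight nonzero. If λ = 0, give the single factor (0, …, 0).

((1, 0, 0, 0), (1, 0, 1, 1), (1, 0, 1, 0))

Change of basis e → ω: c = M·v where v = (-3, -4, -14, -6):
  c_1 = -1*-3 + 0*-4 + -2*-14 + 4*-6 = 7
  c_2 = 0*-3 + -1*-4 + 2*-14 + -4*-6 = 0
  c_3 = 0*-3 + -2*-4 + 4*-14 + -9*-6 = 6
  c_4 = 0*-3 + 0*-4 + -1*-14 + 2*-6 = 2
Writing each c_i in base p = 2:
  c_1 = 7 = 1·2^0 + 1·2^1 + 1·2^2
  c_2 = 0
  c_3 = 6 = 0·2^0 + 1·2^1 + 1·2^2
  c_4 = 2 = 0·2^0 + 1·2^1
λ_0 = (1, 0, 0, 0)
λ_1 = (1, 0, 1, 1)
λ_2 = (1, 0, 1, 0)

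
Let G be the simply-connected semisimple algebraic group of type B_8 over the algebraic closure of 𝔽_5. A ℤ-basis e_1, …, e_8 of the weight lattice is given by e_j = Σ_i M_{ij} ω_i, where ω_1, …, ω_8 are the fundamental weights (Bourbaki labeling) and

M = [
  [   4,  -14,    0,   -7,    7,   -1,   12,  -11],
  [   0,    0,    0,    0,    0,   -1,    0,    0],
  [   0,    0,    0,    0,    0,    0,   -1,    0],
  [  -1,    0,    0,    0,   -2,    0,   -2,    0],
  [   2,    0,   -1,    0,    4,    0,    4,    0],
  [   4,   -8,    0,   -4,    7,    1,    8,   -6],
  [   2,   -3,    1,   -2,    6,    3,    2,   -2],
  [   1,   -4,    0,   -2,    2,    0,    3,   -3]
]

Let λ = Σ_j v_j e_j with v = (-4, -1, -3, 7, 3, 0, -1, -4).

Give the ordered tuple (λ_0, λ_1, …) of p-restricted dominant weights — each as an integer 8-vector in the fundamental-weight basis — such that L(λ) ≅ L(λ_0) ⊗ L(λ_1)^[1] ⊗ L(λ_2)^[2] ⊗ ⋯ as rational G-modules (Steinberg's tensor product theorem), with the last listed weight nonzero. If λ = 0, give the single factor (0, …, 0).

Converting to the ω-basis (c_i = row i of M dotted with v = (-4, -1, -3, 7, 3, 0, -1, -4)):
  c_1 = 4*-4 + -14*-1 + 0*-3 + -7*7 + 7*3 + -1*0 + 12*-1 + -11*-4 = 2
  c_2 = 0*-4 + 0*-1 + 0*-3 + 0*7 + 0*3 + -1*0 + 0*-1 + 0*-4 = 0
  c_3 = 0*-4 + 0*-1 + 0*-3 + 0*7 + 0*3 + 0*0 + -1*-1 + 0*-4 = 1
  c_4 = -1*-4 + 0*-1 + 0*-3 + 0*7 + -2*3 + 0*0 + -2*-1 + 0*-4 = 0
  c_5 = 2*-4 + 0*-1 + -1*-3 + 0*7 + 4*3 + 0*0 + 4*-1 + 0*-4 = 3
  c_6 = 4*-4 + -8*-1 + 0*-3 + -4*7 + 7*3 + 1*0 + 8*-1 + -6*-4 = 1
  c_7 = 2*-4 + -3*-1 + 1*-3 + -2*7 + 6*3 + 3*0 + 2*-1 + -2*-4 = 2
  c_8 = 1*-4 + -4*-1 + 0*-3 + -2*7 + 2*3 + 0*0 + 3*-1 + -3*-4 = 1
Base-5 expansion of each c_i:
  c_1 = 2 = 2·5^0
  c_2 = 0
  c_3 = 1 = 1·5^0
  c_4 = 0
  c_5 = 3 = 3·5^0
  c_6 = 1 = 1·5^0
  c_7 = 2 = 2·5^0
  c_8 = 1 = 1·5^0
Factor λ_0 = (2, 0, 1, 0, 3, 1, 2, 1)

((2, 0, 1, 0, 3, 1, 2, 1),)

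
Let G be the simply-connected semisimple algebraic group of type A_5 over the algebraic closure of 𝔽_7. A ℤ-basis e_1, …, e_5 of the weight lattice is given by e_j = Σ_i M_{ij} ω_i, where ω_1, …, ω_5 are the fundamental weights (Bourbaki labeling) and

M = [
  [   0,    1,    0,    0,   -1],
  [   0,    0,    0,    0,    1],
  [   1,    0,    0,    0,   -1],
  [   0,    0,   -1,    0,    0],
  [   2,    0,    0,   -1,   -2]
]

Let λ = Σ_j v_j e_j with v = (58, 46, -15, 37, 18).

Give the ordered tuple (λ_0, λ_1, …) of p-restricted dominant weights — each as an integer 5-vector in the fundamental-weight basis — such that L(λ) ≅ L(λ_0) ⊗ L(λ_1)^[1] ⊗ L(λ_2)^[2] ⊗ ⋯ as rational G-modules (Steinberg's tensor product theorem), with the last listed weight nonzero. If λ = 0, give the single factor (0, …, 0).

((0, 4, 5, 1, 1), (4, 2, 5, 2, 6))

ω-coordinates c = M·v, v = (58, 46, -15, 37, 18):
  c_1 = (0)·(58) + (1)·(46) + (0)·(-15) + (0)·(37) + (-1)·(18) = 28
  c_2 = (0)·(58) + (0)·(46) + (0)·(-15) + (0)·(37) + (1)·(18) = 18
  c_3 = (1)·(58) + (0)·(46) + (0)·(-15) + (0)·(37) + (-1)·(18) = 40
  c_4 = (0)·(58) + (0)·(46) + (-1)·(-15) + (0)·(37) + (0)·(18) = 15
  c_5 = (2)·(58) + (0)·(46) + (0)·(-15) + (-1)·(37) + (-2)·(18) = 43
Base-7 expansion of each c_i:
  c_1 = 28 = 0·7^0 + 4·7^1
  c_2 = 18 = 4·7^0 + 2·7^1
  c_3 = 40 = 5·7^0 + 5·7^1
  c_4 = 15 = 1·7^0 + 2·7^1
  c_5 = 43 = 1·7^0 + 6·7^1
p-restricted factor λ_0 = (0, 4, 5, 1, 1)
p-restricted factor λ_1 = (4, 2, 5, 2, 6)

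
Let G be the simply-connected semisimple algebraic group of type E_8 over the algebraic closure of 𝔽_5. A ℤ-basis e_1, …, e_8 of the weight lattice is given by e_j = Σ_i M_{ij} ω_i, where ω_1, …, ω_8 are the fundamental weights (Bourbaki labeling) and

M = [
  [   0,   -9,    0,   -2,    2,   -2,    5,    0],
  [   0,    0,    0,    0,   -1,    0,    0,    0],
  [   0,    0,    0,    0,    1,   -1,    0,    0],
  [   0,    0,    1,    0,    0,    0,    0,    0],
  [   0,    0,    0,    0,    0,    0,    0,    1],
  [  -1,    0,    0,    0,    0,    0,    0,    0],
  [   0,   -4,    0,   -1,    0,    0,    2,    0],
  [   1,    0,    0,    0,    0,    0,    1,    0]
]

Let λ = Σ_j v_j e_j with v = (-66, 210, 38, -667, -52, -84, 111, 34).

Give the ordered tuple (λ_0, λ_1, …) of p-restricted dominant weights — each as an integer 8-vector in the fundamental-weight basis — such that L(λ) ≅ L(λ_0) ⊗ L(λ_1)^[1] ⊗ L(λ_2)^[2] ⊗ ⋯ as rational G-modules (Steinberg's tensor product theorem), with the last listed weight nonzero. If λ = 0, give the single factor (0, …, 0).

((3, 2, 2, 3, 4, 1, 4, 0), (2, 0, 1, 2, 1, 3, 4, 4), (2, 2, 1, 1, 1, 2, 1, 1))

Change of basis e → ω: c = M·v where v = (-66, 210, 38, -667, -52, -84, 111, 34):
  c_1 = (0)·(-66) + (-9)·(210) + 0·38 + (-2)·(-667) + (2)·(-52) + (-2)·(-84) + 5·111 + 0·34 = 63
  c_2 = (0)·(-66) + 0·210 + 0·38 + (0)·(-667) + (-1)·(-52) + (0)·(-84) + 0·111 + 0·34 = 52
  c_3 = (0)·(-66) + 0·210 + 0·38 + (0)·(-667) + (1)·(-52) + (-1)·(-84) + 0·111 + 0·34 = 32
  c_4 = (0)·(-66) + 0·210 + 1·38 + (0)·(-667) + (0)·(-52) + (0)·(-84) + 0·111 + 0·34 = 38
  c_5 = (0)·(-66) + 0·210 + 0·38 + (0)·(-667) + (0)·(-52) + (0)·(-84) + 0·111 + 1·34 = 34
  c_6 = (-1)·(-66) + 0·210 + 0·38 + (0)·(-667) + (0)·(-52) + (0)·(-84) + 0·111 + 0·34 = 66
  c_7 = (0)·(-66) + (-4)·(210) + 0·38 + (-1)·(-667) + (0)·(-52) + (0)·(-84) + 2·111 + 0·34 = 49
  c_8 = (1)·(-66) + 0·210 + 0·38 + (0)·(-667) + (0)·(-52) + (0)·(-84) + 1·111 + 0·34 = 45
Expand coordinatewise in base 5:
  c_1 = 63 = 3·5^0 + 2·5^1 + 2·5^2
  c_2 = 52 = 2·5^0 + 0·5^1 + 2·5^2
  c_3 = 32 = 2·5^0 + 1·5^1 + 1·5^2
  c_4 = 38 = 3·5^0 + 2·5^1 + 1·5^2
  c_5 = 34 = 4·5^0 + 1·5^1 + 1·5^2
  c_6 = 66 = 1·5^0 + 3·5^1 + 2·5^2
  c_7 = 49 = 4·5^0 + 4·5^1 + 1·5^2
  c_8 = 45 = 0·5^0 + 4·5^1 + 1·5^2
p-restricted factor λ_0 = (3, 2, 2, 3, 4, 1, 4, 0)
p-restricted factor λ_1 = (2, 0, 1, 2, 1, 3, 4, 4)
p-restricted factor λ_2 = (2, 2, 1, 1, 1, 2, 1, 1)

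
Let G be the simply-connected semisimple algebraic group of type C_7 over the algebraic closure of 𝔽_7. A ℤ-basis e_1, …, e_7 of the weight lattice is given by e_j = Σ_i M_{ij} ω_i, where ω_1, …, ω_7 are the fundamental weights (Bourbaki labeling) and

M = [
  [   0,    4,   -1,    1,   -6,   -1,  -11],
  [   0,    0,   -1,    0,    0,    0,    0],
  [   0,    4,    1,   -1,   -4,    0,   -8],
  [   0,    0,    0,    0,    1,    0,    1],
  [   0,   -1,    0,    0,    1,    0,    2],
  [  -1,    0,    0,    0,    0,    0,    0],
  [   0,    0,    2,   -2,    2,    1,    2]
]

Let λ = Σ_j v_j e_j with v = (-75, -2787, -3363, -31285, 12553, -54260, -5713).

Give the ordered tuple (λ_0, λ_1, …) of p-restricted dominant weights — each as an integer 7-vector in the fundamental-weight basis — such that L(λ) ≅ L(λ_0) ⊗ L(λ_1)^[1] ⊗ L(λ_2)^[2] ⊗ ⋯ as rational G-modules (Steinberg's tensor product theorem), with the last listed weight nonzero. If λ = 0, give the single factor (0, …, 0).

((6, 3, 2, 1, 1, 5, 4), (2, 4, 2, 4, 6, 3, 3), (6, 5, 5, 6, 2, 1, 3), (0, 2, 0, 5, 4, 0, 2), (1, 1, 5, 2, 1, 0, 6))

Change of basis e → ω: c = M·v where v = (-75, -2787, -3363, -31285, 12553, -54260, -5713):
  c_1 = (0)·(-75) + (4)·(-2787) + (-1)·(-3363) + (1)·(-31285) + (-6)·(12553) + (-1)·(-54260) + (-11)·(-5713) = 2715
  c_2 = (0)·(-75) + (0)·(-2787) + (-1)·(-3363) + (0)·(-31285) + 0·12553 + (0)·(-54260) + (0)·(-5713) = 3363
  c_3 = (0)·(-75) + (4)·(-2787) + (1)·(-3363) + (-1)·(-31285) + (-4)·(12553) + (0)·(-54260) + (-8)·(-5713) = 12266
  c_4 = (0)·(-75) + (0)·(-2787) + (0)·(-3363) + (0)·(-31285) + 1·12553 + (0)·(-54260) + (1)·(-5713) = 6840
  c_5 = (0)·(-75) + (-1)·(-2787) + (0)·(-3363) + (0)·(-31285) + 1·12553 + (0)·(-54260) + (2)·(-5713) = 3914
  c_6 = (-1)·(-75) + (0)·(-2787) + (0)·(-3363) + (0)·(-31285) + 0·12553 + (0)·(-54260) + (0)·(-5713) = 75
  c_7 = (0)·(-75) + (0)·(-2787) + (2)·(-3363) + (-2)·(-31285) + 2·12553 + (1)·(-54260) + (2)·(-5713) = 15264
p = 7; digits c_i = Σ_j d_{ij}·7^j, 0 ≤ d_{ij} < 7:
  c_1 = 2715 = 6·7^0 + 2·7^1 + 6·7^2 + 0·7^3 + 1·7^4
  c_2 = 3363 = 3·7^0 + 4·7^1 + 5·7^2 + 2·7^3 + 1·7^4
  c_3 = 12266 = 2·7^0 + 2·7^1 + 5·7^2 + 0·7^3 + 5·7^4
  c_4 = 6840 = 1·7^0 + 4·7^1 + 6·7^2 + 5·7^3 + 2·7^4
  c_5 = 3914 = 1·7^0 + 6·7^1 + 2·7^2 + 4·7^3 + 1·7^4
  c_6 = 75 = 5·7^0 + 3·7^1 + 1·7^2
  c_7 = 15264 = 4·7^0 + 3·7^1 + 3·7^2 + 2·7^3 + 6·7^4
λ_0 = (6, 3, 2, 1, 1, 5, 4)
λ_1 = (2, 4, 2, 4, 6, 3, 3)
λ_2 = (6, 5, 5, 6, 2, 1, 3)
λ_3 = (0, 2, 0, 5, 4, 0, 2)
λ_4 = (1, 1, 5, 2, 1, 0, 6)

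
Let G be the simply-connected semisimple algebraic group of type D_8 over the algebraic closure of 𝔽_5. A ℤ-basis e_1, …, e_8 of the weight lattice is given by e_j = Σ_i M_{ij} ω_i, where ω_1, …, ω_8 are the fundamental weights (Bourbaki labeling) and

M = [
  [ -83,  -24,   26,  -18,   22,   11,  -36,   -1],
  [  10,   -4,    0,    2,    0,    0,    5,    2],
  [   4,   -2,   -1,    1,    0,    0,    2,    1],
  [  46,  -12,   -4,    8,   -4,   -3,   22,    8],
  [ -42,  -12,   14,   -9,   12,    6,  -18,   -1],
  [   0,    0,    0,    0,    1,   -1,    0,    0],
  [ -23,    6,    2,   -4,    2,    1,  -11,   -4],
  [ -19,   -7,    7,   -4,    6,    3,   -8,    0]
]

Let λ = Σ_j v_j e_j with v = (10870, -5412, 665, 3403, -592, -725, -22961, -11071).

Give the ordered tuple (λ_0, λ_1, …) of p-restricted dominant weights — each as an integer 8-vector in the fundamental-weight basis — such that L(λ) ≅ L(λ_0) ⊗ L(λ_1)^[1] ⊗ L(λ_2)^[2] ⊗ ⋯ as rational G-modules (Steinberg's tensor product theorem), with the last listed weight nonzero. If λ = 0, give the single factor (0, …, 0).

((2, 2, 4, 1, 2, 3, 2, 3), (1, 1, 4, 2, 0, 1, 1, 1), (0, 3, 1, 4, 0, 0, 2, 4), (3, 1, 0, 2, 0, 1, 1, 2))

Converting to the ω-basis (c_i = row i of M dotted with v = (10870, -5412, 665, 3403, -592, -725, -22961, -11071)):
  c_1 = (-83)·(10870) + (-24)·(-5412) + (26)·(665) + (-18)·(3403) + (22)·(-592) + (11)·(-725) + (-36)·(-22961) + (-1)·(-11071) = 382
  c_2 = (10)·(10870) + (-4)·(-5412) + (0)·(665) + (2)·(3403) + (0)·(-592) + (0)·(-725) + (5)·(-22961) + (2)·(-11071) = 207
  c_3 = (4)·(10870) + (-2)·(-5412) + (-1)·(665) + (1)·(3403) + (0)·(-592) + (0)·(-725) + (2)·(-22961) + (1)·(-11071) = 49
  c_4 = (46)·(10870) + (-12)·(-5412) + (-4)·(665) + (8)·(3403) + (-4)·(-592) + (-3)·(-725) + (22)·(-22961) + (8)·(-11071) = 361
  c_5 = (-42)·(10870) + (-12)·(-5412) + (14)·(665) + (-9)·(3403) + (12)·(-592) + (6)·(-725) + (-18)·(-22961) + (-1)·(-11071) = 2
  c_6 = (0)·(10870) + (0)·(-5412) + (0)·(665) + (0)·(3403) + (1)·(-592) + (-1)·(-725) + (0)·(-22961) + (0)·(-11071) = 133
  c_7 = (-23)·(10870) + (6)·(-5412) + (2)·(665) + (-4)·(3403) + (2)·(-592) + (1)·(-725) + (-11)·(-22961) + (-4)·(-11071) = 182
  c_8 = (-19)·(10870) + (-7)·(-5412) + (7)·(665) + (-4)·(3403) + (6)·(-592) + (3)·(-725) + (-8)·(-22961) + (0)·(-11071) = 358
Expand coordinatewise in base 5:
  c_1 = 382 = 2·5^0 + 1·5^1 + 0·5^2 + 3·5^3
  c_2 = 207 = 2·5^0 + 1·5^1 + 3·5^2 + 1·5^3
  c_3 = 49 = 4·5^0 + 4·5^1 + 1·5^2
  c_4 = 361 = 1·5^0 + 2·5^1 + 4·5^2 + 2·5^3
  c_5 = 2 = 2·5^0
  c_6 = 133 = 3·5^0 + 1·5^1 + 0·5^2 + 1·5^3
  c_7 = 182 = 2·5^0 + 1·5^1 + 2·5^2 + 1·5^3
  c_8 = 358 = 3·5^0 + 1·5^1 + 4·5^2 + 2·5^3
Factor λ_0 = (2, 2, 4, 1, 2, 3, 2, 3)
Factor λ_1 = (1, 1, 4, 2, 0, 1, 1, 1)
Factor λ_2 = (0, 3, 1, 4, 0, 0, 2, 4)
Factor λ_3 = (3, 1, 0, 2, 0, 1, 1, 2)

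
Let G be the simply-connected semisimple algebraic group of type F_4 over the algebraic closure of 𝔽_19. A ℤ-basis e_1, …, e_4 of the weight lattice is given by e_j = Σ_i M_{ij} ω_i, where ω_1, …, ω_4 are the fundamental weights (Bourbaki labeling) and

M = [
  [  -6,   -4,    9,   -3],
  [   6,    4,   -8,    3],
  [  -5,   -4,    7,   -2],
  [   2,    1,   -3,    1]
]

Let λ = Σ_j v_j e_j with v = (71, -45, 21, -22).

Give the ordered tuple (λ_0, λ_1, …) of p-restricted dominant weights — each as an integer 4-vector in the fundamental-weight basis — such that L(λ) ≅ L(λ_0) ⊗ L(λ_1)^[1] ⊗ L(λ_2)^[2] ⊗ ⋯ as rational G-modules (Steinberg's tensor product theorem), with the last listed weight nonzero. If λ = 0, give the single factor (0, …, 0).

Change of basis e → ω: c = M·v where v = (71, -45, 21, -22):
  c_1 = (-6)·(71) + (-4)·(-45) + 9·21 + (-3)·(-22) = 9
  c_2 = 6·71 + (4)·(-45) + (-8)·(21) + (3)·(-22) = 12
  c_3 = (-5)·(71) + (-4)·(-45) + 7·21 + (-2)·(-22) = 16
  c_4 = 2·71 + (1)·(-45) + (-3)·(21) + (1)·(-22) = 12
Base-19 expansion of each c_i:
  c_1 = 9 = 9·19^0
  c_2 = 12 = 12·19^0
  c_3 = 16 = 16·19^0
  c_4 = 12 = 12·19^0
p-restricted factor λ_0 = (9, 12, 16, 12)

((9, 12, 16, 12),)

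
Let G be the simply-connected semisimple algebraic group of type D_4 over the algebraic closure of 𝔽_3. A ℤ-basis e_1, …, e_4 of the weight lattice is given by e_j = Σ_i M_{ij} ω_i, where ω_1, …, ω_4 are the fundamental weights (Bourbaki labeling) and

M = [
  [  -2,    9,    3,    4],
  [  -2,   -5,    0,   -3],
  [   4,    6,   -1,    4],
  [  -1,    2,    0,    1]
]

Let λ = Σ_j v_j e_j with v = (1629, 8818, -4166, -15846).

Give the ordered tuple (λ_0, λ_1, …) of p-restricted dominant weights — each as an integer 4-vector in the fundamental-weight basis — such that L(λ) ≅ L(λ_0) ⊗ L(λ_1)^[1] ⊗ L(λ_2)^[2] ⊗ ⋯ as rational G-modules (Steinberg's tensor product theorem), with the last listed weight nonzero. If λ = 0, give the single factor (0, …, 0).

Compute c_i = Σ_j M_{ij} v_j with v = (1629, 8818, -4166, -15846):
  c_1 = (-2)·(1629) + (9)·(8818) + (3)·(-4166) + (4)·(-15846) = 222
  c_2 = (-2)·(1629) + (-5)·(8818) + (0)·(-4166) + (-3)·(-15846) = 190
  c_3 = (4)·(1629) + (6)·(8818) + (-1)·(-4166) + (4)·(-15846) = 206
  c_4 = (-1)·(1629) + (2)·(8818) + (0)·(-4166) + (1)·(-15846) = 161
Writing each c_i in base p = 3:
  c_1 = 222 = 0·3^0 + 2·3^1 + 0·3^2 + 2·3^3 + 2·3^4
  c_2 = 190 = 1·3^0 + 0·3^1 + 0·3^2 + 1·3^3 + 2·3^4
  c_3 = 206 = 2·3^0 + 2·3^1 + 1·3^2 + 1·3^3 + 2·3^4
  c_4 = 161 = 2·3^0 + 2·3^1 + 2·3^2 + 2·3^3 + 1·3^4
p-restricted factor λ_0 = (0, 1, 2, 2)
p-restricted factor λ_1 = (2, 0, 2, 2)
p-restricted factor λ_2 = (0, 0, 1, 2)
p-restricted factor λ_3 = (2, 1, 1, 2)
p-restricted factor λ_4 = (2, 2, 2, 1)

((0, 1, 2, 2), (2, 0, 2, 2), (0, 0, 1, 2), (2, 1, 1, 2), (2, 2, 2, 1))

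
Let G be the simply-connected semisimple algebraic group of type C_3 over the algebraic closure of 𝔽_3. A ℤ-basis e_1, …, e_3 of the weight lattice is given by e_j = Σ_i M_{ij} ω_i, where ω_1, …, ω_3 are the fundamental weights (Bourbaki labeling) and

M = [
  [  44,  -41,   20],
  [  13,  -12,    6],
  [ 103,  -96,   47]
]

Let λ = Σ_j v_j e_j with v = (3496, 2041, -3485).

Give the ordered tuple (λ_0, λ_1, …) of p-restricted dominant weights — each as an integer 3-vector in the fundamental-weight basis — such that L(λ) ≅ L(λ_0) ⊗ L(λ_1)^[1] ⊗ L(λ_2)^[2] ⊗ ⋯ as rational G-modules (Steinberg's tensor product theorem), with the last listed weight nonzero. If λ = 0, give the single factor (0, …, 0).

((2, 1, 0), (0, 0, 2), (1, 2, 0), (1, 1, 1), (2, 0, 1), (1, 0, 1))

Converting to the ω-basis (c_i = row i of M dotted with v = (3496, 2041, -3485)):
  c_1 = 44·3496 + (-41)·(2041) + (20)·(-3485) = 443
  c_2 = 13·3496 + (-12)·(2041) + (6)·(-3485) = 46
  c_3 = 103·3496 + (-96)·(2041) + (47)·(-3485) = 357
Writing each c_i in base p = 3:
  c_1 = 443 = 2·3^0 + 0·3^1 + 1·3^2 + 1·3^3 + 2·3^4 + 1·3^5
  c_2 = 46 = 1·3^0 + 0·3^1 + 2·3^2 + 1·3^3
  c_3 = 357 = 0·3^0 + 2·3^1 + 0·3^2 + 1·3^3 + 1·3^4 + 1·3^5
p-restricted factor λ_0 = (2, 1, 0)
p-restricted factor λ_1 = (0, 0, 2)
p-restricted factor λ_2 = (1, 2, 0)
p-restricted factor λ_3 = (1, 1, 1)
p-restricted factor λ_4 = (2, 0, 1)
p-restricted factor λ_5 = (1, 0, 1)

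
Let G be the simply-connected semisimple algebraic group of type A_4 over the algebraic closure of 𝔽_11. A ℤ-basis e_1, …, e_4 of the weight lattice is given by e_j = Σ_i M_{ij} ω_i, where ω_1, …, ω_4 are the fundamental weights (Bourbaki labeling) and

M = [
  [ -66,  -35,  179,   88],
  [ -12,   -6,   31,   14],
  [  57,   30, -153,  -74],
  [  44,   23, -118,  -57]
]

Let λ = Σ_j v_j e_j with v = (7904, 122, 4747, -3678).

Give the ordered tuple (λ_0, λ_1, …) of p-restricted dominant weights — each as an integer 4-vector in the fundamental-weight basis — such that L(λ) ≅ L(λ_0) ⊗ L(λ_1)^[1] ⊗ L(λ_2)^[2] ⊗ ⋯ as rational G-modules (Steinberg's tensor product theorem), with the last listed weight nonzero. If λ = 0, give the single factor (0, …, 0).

((5, 8, 3, 5), (10, 7, 6, 7))

Compute c_i = Σ_j M_{ij} v_j with v = (7904, 122, 4747, -3678):
  c_1 = (-66)·(7904) + (-35)·(122) + 179·4747 + (88)·(-3678) = 115
  c_2 = (-12)·(7904) + (-6)·(122) + 31·4747 + (14)·(-3678) = 85
  c_3 = 57·7904 + 30·122 + (-153)·(4747) + (-74)·(-3678) = 69
  c_4 = 44·7904 + 23·122 + (-118)·(4747) + (-57)·(-3678) = 82
Base-11 expansion of each c_i:
  c_1 = 115 = 5·11^0 + 10·11^1
  c_2 = 85 = 8·11^0 + 7·11^1
  c_3 = 69 = 3·11^0 + 6·11^1
  c_4 = 82 = 5·11^0 + 7·11^1
Factor λ_0 = (5, 8, 3, 5)
Factor λ_1 = (10, 7, 6, 7)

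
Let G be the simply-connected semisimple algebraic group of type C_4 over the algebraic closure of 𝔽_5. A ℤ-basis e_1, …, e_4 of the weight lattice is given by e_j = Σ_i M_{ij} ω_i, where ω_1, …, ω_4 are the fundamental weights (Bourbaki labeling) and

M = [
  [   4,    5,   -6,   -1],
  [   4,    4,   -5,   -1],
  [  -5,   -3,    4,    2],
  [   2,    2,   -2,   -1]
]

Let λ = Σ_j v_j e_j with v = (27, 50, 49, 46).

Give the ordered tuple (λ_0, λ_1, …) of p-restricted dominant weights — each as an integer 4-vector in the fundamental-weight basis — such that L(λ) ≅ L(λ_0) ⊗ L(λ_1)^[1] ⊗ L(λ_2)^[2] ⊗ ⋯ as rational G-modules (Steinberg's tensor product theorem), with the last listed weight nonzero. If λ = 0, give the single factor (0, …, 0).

In the fundamental-weight basis, λ has coordinates c = M·v (v = (27, 50, 49, 46)):
  c_1 = 4·27 + 5·50 + (-6)·(49) + (-1)·(46) = 18
  c_2 = 4·27 + 4·50 + (-5)·(49) + (-1)·(46) = 17
  c_3 = (-5)·(27) + (-3)·(50) + 4·49 + 2·46 = 3
  c_4 = 2·27 + 2·50 + (-2)·(49) + (-1)·(46) = 10
Base-5 expansion of each c_i:
  c_1 = 18 = 3·5^0 + 3·5^1
  c_2 = 17 = 2·5^0 + 3·5^1
  c_3 = 3 = 3·5^0
  c_4 = 10 = 0·5^0 + 2·5^1
λ_0 = (3, 2, 3, 0)
λ_1 = (3, 3, 0, 2)

((3, 2, 3, 0), (3, 3, 0, 2))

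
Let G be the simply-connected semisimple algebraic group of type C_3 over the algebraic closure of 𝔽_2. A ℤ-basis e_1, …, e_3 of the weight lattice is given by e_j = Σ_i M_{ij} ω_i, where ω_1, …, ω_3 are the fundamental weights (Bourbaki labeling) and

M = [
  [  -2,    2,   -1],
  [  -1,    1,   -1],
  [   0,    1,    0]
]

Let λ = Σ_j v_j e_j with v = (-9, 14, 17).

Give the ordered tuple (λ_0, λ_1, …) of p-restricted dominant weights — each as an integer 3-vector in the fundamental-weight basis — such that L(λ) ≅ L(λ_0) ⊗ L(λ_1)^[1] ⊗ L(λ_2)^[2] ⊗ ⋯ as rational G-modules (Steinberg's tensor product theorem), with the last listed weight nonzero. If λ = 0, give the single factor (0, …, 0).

Compute c_i = Σ_j M_{ij} v_j with v = (-9, 14, 17):
  c_1 = -2*-9 + 2*14 + -1*17 = 29
  c_2 = -1*-9 + 1*14 + -1*17 = 6
  c_3 = 0*-9 + 1*14 + 0*17 = 14
Writing each c_i in base p = 2:
  c_1 = 29 = 1·2^0 + 0·2^1 + 1·2^2 + 1·2^3 + 1·2^4
  c_2 = 6 = 0·2^0 + 1·2^1 + 1·2^2
  c_3 = 14 = 0·2^0 + 1·2^1 + 1·2^2 + 1·2^3
Factor λ_0 = (1, 0, 0)
Factor λ_1 = (0, 1, 1)
Factor λ_2 = (1, 1, 1)
Factor λ_3 = (1, 0, 1)
Factor λ_4 = (1, 0, 0)

((1, 0, 0), (0, 1, 1), (1, 1, 1), (1, 0, 1), (1, 0, 0))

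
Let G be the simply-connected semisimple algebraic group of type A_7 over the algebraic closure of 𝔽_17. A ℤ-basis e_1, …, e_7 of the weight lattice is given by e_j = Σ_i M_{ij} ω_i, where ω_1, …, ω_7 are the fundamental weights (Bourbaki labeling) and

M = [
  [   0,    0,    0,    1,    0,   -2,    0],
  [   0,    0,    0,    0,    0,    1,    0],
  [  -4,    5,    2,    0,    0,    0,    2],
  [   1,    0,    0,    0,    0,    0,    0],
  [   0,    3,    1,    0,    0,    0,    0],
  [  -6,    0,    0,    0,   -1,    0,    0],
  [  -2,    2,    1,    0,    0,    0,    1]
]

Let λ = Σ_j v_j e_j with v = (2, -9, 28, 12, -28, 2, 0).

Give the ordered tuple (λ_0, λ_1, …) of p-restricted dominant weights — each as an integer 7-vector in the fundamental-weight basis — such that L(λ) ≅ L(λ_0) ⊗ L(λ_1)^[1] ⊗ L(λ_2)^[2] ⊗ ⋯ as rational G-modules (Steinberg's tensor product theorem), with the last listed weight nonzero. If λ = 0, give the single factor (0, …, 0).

Compute c_i = Σ_j M_{ij} v_j with v = (2, -9, 28, 12, -28, 2, 0):
  c_1 = 0·2 + (0)·(-9) + 0·28 + 1·12 + (0)·(-28) + (-2)·(2) + 0·0 = 8
  c_2 = 0·2 + (0)·(-9) + 0·28 + 0·12 + (0)·(-28) + 1·2 + 0·0 = 2
  c_3 = (-4)·(2) + (5)·(-9) + 2·28 + 0·12 + (0)·(-28) + 0·2 + 2·0 = 3
  c_4 = 1·2 + (0)·(-9) + 0·28 + 0·12 + (0)·(-28) + 0·2 + 0·0 = 2
  c_5 = 0·2 + (3)·(-9) + 1·28 + 0·12 + (0)·(-28) + 0·2 + 0·0 = 1
  c_6 = (-6)·(2) + (0)·(-9) + 0·28 + 0·12 + (-1)·(-28) + 0·2 + 0·0 = 16
  c_7 = (-2)·(2) + (2)·(-9) + 1·28 + 0·12 + (0)·(-28) + 0·2 + 1·0 = 6
Writing each c_i in base p = 17:
  c_1 = 8 = 8·17^0
  c_2 = 2 = 2·17^0
  c_3 = 3 = 3·17^0
  c_4 = 2 = 2·17^0
  c_5 = 1 = 1·17^0
  c_6 = 16 = 16·17^0
  c_7 = 6 = 6·17^0
λ_0 = (8, 2, 3, 2, 1, 16, 6)

((8, 2, 3, 2, 1, 16, 6),)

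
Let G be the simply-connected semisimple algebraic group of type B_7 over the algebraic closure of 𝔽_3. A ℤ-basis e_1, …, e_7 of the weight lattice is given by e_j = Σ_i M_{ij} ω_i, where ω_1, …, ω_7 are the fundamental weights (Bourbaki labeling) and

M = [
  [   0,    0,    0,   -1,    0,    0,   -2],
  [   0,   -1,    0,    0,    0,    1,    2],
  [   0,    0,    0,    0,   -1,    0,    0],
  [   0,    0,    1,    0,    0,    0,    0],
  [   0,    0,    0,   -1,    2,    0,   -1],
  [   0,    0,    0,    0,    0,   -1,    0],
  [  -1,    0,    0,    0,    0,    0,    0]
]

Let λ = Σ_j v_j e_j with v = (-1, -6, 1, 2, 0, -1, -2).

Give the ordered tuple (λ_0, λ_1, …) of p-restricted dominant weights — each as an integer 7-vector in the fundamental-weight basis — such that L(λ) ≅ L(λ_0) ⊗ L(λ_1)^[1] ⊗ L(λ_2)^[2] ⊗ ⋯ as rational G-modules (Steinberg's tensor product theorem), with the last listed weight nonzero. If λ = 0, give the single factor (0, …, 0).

((2, 1, 0, 1, 0, 1, 1),)

Change of basis e → ω: c = M·v where v = (-1, -6, 1, 2, 0, -1, -2):
  c_1 = (0)·(-1) + (0)·(-6) + (0)·(1) + (-1)·(2) + (0)·(0) + (0)·(-1) + (-2)·(-2) = 2
  c_2 = (0)·(-1) + (-1)·(-6) + (0)·(1) + (0)·(2) + (0)·(0) + (1)·(-1) + (2)·(-2) = 1
  c_3 = (0)·(-1) + (0)·(-6) + (0)·(1) + (0)·(2) + (-1)·(0) + (0)·(-1) + (0)·(-2) = 0
  c_4 = (0)·(-1) + (0)·(-6) + (1)·(1) + (0)·(2) + (0)·(0) + (0)·(-1) + (0)·(-2) = 1
  c_5 = (0)·(-1) + (0)·(-6) + (0)·(1) + (-1)·(2) + (2)·(0) + (0)·(-1) + (-1)·(-2) = 0
  c_6 = (0)·(-1) + (0)·(-6) + (0)·(1) + (0)·(2) + (0)·(0) + (-1)·(-1) + (0)·(-2) = 1
  c_7 = (-1)·(-1) + (0)·(-6) + (0)·(1) + (0)·(2) + (0)·(0) + (0)·(-1) + (0)·(-2) = 1
Base-3 expansion of each c_i:
  c_1 = 2 = 2·3^0
  c_2 = 1 = 1·3^0
  c_3 = 0
  c_4 = 1 = 1·3^0
  c_5 = 0
  c_6 = 1 = 1·3^0
  c_7 = 1 = 1·3^0
λ_0 = (2, 1, 0, 1, 0, 1, 1)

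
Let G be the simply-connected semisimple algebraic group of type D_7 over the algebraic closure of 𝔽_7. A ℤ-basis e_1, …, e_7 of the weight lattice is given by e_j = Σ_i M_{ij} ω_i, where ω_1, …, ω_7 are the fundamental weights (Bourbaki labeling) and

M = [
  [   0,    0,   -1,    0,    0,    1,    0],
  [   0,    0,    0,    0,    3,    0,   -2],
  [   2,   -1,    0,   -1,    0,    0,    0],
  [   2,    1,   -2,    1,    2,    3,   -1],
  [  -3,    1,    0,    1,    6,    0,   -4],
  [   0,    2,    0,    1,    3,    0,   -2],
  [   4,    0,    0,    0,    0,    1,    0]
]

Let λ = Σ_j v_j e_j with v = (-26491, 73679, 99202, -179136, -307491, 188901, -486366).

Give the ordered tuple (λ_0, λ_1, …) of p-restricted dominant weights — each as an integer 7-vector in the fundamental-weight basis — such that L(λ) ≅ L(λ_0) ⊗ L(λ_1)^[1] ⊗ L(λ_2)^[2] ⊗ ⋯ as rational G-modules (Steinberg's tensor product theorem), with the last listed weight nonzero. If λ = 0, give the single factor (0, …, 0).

Change of basis e → ω: c = M·v where v = (-26491, 73679, 99202, -179136, -307491, 188901, -486366):
  c_1 = (0)·(-26491) + (0)·(73679) + (-1)·(99202) + (0)·(-179136) + (0)·(-307491) + (1)·(188901) + (0)·(-486366) = 89699
  c_2 = (0)·(-26491) + (0)·(73679) + (0)·(99202) + (0)·(-179136) + (3)·(-307491) + (0)·(188901) + (-2)·(-486366) = 50259
  c_3 = (2)·(-26491) + (-1)·(73679) + (0)·(99202) + (-1)·(-179136) + (0)·(-307491) + (0)·(188901) + (0)·(-486366) = 52475
  c_4 = (2)·(-26491) + (1)·(73679) + (-2)·(99202) + (1)·(-179136) + (2)·(-307491) + (3)·(188901) + (-1)·(-486366) = 81244
  c_5 = (-3)·(-26491) + (1)·(73679) + (0)·(99202) + (1)·(-179136) + (6)·(-307491) + (0)·(188901) + (-4)·(-486366) = 74534
  c_6 = (0)·(-26491) + (2)·(73679) + (0)·(99202) + (1)·(-179136) + (3)·(-307491) + (0)·(188901) + (-2)·(-486366) = 18481
  c_7 = (4)·(-26491) + (0)·(73679) + (0)·(99202) + (0)·(-179136) + (0)·(-307491) + (1)·(188901) + (0)·(-486366) = 82937
Base-7 expansion of each c_i:
  c_1 = 89699 = 1·7^0 + 4·7^1 + 3·7^2 + 2·7^3 + 2·7^4 + 5·7^5
  c_2 = 50259 = 6·7^0 + 4·7^1 + 3·7^2 + 6·7^3 + 6·7^4 + 2·7^5
  c_3 = 52475 = 3·7^0 + 6·7^1 + 6·7^2 + 5·7^3 + 0·7^4 + 3·7^5
  c_4 = 81244 = 2·7^0 + 0·7^1 + 6·7^2 + 5·7^3 + 5·7^4 + 4·7^5
  c_5 = 74534 = 5·7^0 + 0·7^1 + 2·7^2 + 0·7^3 + 3·7^4 + 4·7^5
  c_6 = 18481 = 1·7^0 + 1·7^1 + 6·7^2 + 4·7^3 + 0·7^4 + 1·7^5
  c_7 = 82937 = 1·7^0 + 4·7^1 + 5·7^2 + 3·7^3 + 6·7^4 + 4·7^5
p-restricted factor λ_0 = (1, 6, 3, 2, 5, 1, 1)
p-restricted factor λ_1 = (4, 4, 6, 0, 0, 1, 4)
p-restricted factor λ_2 = (3, 3, 6, 6, 2, 6, 5)
p-restricted factor λ_3 = (2, 6, 5, 5, 0, 4, 3)
p-restricted factor λ_4 = (2, 6, 0, 5, 3, 0, 6)
p-restricted factor λ_5 = (5, 2, 3, 4, 4, 1, 4)

((1, 6, 3, 2, 5, 1, 1), (4, 4, 6, 0, 0, 1, 4), (3, 3, 6, 6, 2, 6, 5), (2, 6, 5, 5, 0, 4, 3), (2, 6, 0, 5, 3, 0, 6), (5, 2, 3, 4, 4, 1, 4))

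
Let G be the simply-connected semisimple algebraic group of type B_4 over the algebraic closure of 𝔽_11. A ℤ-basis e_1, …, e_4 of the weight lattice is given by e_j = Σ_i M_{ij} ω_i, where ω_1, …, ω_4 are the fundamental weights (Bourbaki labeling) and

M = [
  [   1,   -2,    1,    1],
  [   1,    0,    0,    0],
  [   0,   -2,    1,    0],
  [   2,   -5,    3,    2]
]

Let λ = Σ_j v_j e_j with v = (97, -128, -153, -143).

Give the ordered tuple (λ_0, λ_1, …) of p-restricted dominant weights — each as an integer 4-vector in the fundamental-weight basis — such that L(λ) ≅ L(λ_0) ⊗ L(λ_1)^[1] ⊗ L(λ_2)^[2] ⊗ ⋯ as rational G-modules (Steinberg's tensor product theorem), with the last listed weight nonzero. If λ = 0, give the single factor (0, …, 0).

Change of basis e → ω: c = M·v where v = (97, -128, -153, -143):
  c_1 = 1*97 + -2*-128 + 1*-153 + 1*-143 = 57
  c_2 = 1*97 + 0*-128 + 0*-153 + 0*-143 = 97
  c_3 = 0*97 + -2*-128 + 1*-153 + 0*-143 = 103
  c_4 = 2*97 + -5*-128 + 3*-153 + 2*-143 = 89
p = 11; digits c_i = Σ_j d_{ij}·11^j, 0 ≤ d_{ij} < 11:
  c_1 = 57 = 2·11^0 + 5·11^1
  c_2 = 97 = 9·11^0 + 8·11^1
  c_3 = 103 = 4·11^0 + 9·11^1
  c_4 = 89 = 1·11^0 + 8·11^1
p-restricted factor λ_0 = (2, 9, 4, 1)
p-restricted factor λ_1 = (5, 8, 9, 8)

((2, 9, 4, 1), (5, 8, 9, 8))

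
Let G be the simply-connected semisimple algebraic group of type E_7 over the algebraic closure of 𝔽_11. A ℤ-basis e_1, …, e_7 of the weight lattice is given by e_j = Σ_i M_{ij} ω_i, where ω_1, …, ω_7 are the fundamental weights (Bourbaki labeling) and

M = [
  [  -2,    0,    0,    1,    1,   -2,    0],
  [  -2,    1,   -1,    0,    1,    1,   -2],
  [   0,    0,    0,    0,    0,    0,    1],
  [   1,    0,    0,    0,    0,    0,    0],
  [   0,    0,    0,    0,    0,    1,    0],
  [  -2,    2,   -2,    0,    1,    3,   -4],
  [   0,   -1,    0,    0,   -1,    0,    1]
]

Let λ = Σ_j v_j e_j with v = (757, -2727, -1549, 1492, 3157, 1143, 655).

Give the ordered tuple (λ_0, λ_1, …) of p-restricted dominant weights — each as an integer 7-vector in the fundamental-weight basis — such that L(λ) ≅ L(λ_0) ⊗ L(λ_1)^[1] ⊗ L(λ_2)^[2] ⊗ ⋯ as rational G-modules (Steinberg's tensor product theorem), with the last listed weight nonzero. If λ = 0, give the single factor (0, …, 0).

In the fundamental-weight basis, λ has coordinates c = M·v (v = (757, -2727, -1549, 1492, 3157, 1143, 655)):
  c_1 = (-2)·(757) + (0)·(-2727) + (0)·(-1549) + (1)·(1492) + (1)·(3157) + (-2)·(1143) + (0)·(655) = 849
  c_2 = (-2)·(757) + (1)·(-2727) + (-1)·(-1549) + (0)·(1492) + (1)·(3157) + (1)·(1143) + (-2)·(655) = 298
  c_3 = (0)·(757) + (0)·(-2727) + (0)·(-1549) + (0)·(1492) + (0)·(3157) + (0)·(1143) + (1)·(655) = 655
  c_4 = (1)·(757) + (0)·(-2727) + (0)·(-1549) + (0)·(1492) + (0)·(3157) + (0)·(1143) + (0)·(655) = 757
  c_5 = (0)·(757) + (0)·(-2727) + (0)·(-1549) + (0)·(1492) + (0)·(3157) + (1)·(1143) + (0)·(655) = 1143
  c_6 = (-2)·(757) + (2)·(-2727) + (-2)·(-1549) + (0)·(1492) + (1)·(3157) + (3)·(1143) + (-4)·(655) = 96
  c_7 = (0)·(757) + (-1)·(-2727) + (0)·(-1549) + (0)·(1492) + (-1)·(3157) + (0)·(1143) + (1)·(655) = 225
p = 11; digits c_i = Σ_j d_{ij}·11^j, 0 ≤ d_{ij} < 11:
  c_1 = 849 = 2·11^0 + 0·11^1 + 7·11^2
  c_2 = 298 = 1·11^0 + 5·11^1 + 2·11^2
  c_3 = 655 = 6·11^0 + 4·11^1 + 5·11^2
  c_4 = 757 = 9·11^0 + 2·11^1 + 6·11^2
  c_5 = 1143 = 10·11^0 + 4·11^1 + 9·11^2
  c_6 = 96 = 8·11^0 + 8·11^1
  c_7 = 225 = 5·11^0 + 9·11^1 + 1·11^2
p-restricted factor λ_0 = (2, 1, 6, 9, 10, 8, 5)
p-restricted factor λ_1 = (0, 5, 4, 2, 4, 8, 9)
p-restricted factor λ_2 = (7, 2, 5, 6, 9, 0, 1)

((2, 1, 6, 9, 10, 8, 5), (0, 5, 4, 2, 4, 8, 9), (7, 2, 5, 6, 9, 0, 1))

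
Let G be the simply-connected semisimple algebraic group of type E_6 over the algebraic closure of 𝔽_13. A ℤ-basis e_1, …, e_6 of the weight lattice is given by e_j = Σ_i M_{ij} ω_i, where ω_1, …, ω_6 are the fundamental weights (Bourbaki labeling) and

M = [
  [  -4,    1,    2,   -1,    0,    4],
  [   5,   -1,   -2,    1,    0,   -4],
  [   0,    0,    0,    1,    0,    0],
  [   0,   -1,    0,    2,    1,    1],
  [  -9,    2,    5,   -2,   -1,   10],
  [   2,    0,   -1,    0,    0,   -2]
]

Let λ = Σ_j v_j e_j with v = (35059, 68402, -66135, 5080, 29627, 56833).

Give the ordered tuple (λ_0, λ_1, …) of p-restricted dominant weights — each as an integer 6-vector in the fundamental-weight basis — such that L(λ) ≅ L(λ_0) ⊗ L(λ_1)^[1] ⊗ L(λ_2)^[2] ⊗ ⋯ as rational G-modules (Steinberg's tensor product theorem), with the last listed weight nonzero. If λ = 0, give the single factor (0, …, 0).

In the fundamental-weight basis, λ has coordinates c = M·v (v = (35059, 68402, -66135, 5080, 29627, 56833)):
  c_1 = (-4)·(35059) + (1)·(68402) + (2)·(-66135) + (-1)·(5080) + (0)·(29627) + (4)·(56833) = 18148
  c_2 = (5)·(35059) + (-1)·(68402) + (-2)·(-66135) + (1)·(5080) + (0)·(29627) + (-4)·(56833) = 16911
  c_3 = (0)·(35059) + (0)·(68402) + (0)·(-66135) + (1)·(5080) + (0)·(29627) + (0)·(56833) = 5080
  c_4 = (0)·(35059) + (-1)·(68402) + (0)·(-66135) + (2)·(5080) + (1)·(29627) + (1)·(56833) = 28218
  c_5 = (-9)·(35059) + (2)·(68402) + (5)·(-66135) + (-2)·(5080) + (-1)·(29627) + (10)·(56833) = 19141
  c_6 = (2)·(35059) + (0)·(68402) + (-1)·(-66135) + (0)·(5080) + (0)·(29627) + (-2)·(56833) = 22587
p = 13; digits c_i = Σ_j d_{ij}·13^j, 0 ≤ d_{ij} < 13:
  c_1 = 18148 = 0·13^0 + 5·13^1 + 3·13^2 + 8·13^3
  c_2 = 16911 = 11·13^0 + 0·13^1 + 9·13^2 + 7·13^3
  c_3 = 5080 = 10·13^0 + 0·13^1 + 4·13^2 + 2·13^3
  c_4 = 28218 = 8·13^0 + 12·13^1 + 10·13^2 + 12·13^3
  c_5 = 19141 = 5·13^0 + 3·13^1 + 9·13^2 + 8·13^3
  c_6 = 22587 = 6·13^0 + 8·13^1 + 3·13^2 + 10·13^3
p-restricted factor λ_0 = (0, 11, 10, 8, 5, 6)
p-restricted factor λ_1 = (5, 0, 0, 12, 3, 8)
p-restricted factor λ_2 = (3, 9, 4, 10, 9, 3)
p-restricted factor λ_3 = (8, 7, 2, 12, 8, 10)

((0, 11, 10, 8, 5, 6), (5, 0, 0, 12, 3, 8), (3, 9, 4, 10, 9, 3), (8, 7, 2, 12, 8, 10))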